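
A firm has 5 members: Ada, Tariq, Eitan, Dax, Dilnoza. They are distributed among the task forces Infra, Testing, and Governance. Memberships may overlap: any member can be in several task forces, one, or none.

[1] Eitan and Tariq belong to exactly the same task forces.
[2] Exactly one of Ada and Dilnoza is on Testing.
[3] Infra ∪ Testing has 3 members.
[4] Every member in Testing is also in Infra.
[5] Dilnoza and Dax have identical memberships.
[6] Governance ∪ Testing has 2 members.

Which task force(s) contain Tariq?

Tariq: none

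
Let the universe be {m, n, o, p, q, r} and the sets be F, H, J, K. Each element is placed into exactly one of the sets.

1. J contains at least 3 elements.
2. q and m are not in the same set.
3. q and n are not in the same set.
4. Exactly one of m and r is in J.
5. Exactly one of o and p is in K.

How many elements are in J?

3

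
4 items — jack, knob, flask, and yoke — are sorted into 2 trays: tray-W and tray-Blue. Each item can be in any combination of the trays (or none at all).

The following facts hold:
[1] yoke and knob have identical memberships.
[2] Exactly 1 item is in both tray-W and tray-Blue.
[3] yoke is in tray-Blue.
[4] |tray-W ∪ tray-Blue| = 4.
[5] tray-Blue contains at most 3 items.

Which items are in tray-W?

tray-W = {flask, jack}

From (3): yoke ∈ tray-Blue.
(1): knob matches yoke: knob ∈ tray-Blue.
Suppose jack ∉ tray-W: no assignment then satisfies all the clues, so jack ∈ tray-W.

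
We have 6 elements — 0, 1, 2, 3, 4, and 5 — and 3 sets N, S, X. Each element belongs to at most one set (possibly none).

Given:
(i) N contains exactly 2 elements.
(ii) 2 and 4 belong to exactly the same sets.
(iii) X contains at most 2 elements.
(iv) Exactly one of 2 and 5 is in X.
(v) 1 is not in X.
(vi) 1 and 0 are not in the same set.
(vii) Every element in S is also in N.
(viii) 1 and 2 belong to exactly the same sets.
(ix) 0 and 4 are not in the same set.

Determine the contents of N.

N = {0, 3}

From (v): 1 ∉ X.
(viii): 2 matches 1: 2 ∉ X.
(ii): 4 matches 2: 4 ∉ X.
(iv) (exactly one): 5 ∈ X.
Suppose 0 ∉ N: no assignment then satisfies all the clues, so 0 ∈ N.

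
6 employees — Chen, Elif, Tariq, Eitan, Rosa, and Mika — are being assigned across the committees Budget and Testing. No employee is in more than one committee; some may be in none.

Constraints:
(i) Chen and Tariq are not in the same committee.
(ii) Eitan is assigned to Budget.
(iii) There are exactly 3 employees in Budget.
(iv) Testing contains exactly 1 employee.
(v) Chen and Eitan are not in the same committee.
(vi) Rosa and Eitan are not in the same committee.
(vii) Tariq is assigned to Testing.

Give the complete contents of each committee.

Budget = {Eitan, Elif, Mika}; Testing = {Tariq}

From (ii): Eitan ∈ Budget.
From (vii): Tariq ∈ Testing.
(i): Chen ∉ Testing.
(iv): Testing already has 1, so the rest are out.
(v): Chen ∉ Budget.
(vi): Rosa ∉ Budget.
(iii): only 3 candidates remain for Budget, so all are in.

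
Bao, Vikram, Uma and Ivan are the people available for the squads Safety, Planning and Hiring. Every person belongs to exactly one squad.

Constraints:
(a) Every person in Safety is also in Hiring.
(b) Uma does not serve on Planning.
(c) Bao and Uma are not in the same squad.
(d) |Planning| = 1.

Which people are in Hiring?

Hiring = {Ivan, Uma, Vikram}

From (b): Uma ∉ Planning.
Suppose Bao ∈ Hiring: no assignment then satisfies all the clues, so Bao ∉ Hiring.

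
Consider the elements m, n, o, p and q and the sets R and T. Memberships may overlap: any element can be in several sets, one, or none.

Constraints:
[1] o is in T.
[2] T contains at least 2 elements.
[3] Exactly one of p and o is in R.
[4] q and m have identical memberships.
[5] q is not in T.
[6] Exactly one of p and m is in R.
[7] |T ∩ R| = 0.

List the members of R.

R = {p}

From (1): o ∈ T.
From (5): q ∉ T.
(4): m matches q: m ∉ T.
Suppose m ∈ R: no assignment then satisfies all the clues, so m ∉ R.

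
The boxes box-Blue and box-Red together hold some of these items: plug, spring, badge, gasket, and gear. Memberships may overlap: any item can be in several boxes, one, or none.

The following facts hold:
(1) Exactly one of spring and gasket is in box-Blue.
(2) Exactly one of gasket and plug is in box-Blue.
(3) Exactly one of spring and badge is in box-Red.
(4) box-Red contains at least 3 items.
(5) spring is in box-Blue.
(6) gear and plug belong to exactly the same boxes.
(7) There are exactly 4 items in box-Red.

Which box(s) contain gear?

gear: box-Blue, box-Red

From (5): spring ∈ box-Blue.
(1) (exactly one): gasket ∉ box-Blue.
(2) (exactly one): plug ∈ box-Blue.
(6): gear matches plug: gear ∈ box-Blue.
Suppose gear ∉ box-Red: no assignment then satisfies all the clues, so gear ∈ box-Red.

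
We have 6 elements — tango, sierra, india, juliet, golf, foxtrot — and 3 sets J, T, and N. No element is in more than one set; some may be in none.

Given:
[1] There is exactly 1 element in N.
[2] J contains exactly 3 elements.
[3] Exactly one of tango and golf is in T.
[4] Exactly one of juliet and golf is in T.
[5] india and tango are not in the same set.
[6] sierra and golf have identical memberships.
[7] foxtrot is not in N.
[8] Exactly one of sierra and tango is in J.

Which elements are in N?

From (7): foxtrot ∉ N.
Suppose tango ∈ N: no assignment then satisfies all the clues, so tango ∉ N.

N = {india}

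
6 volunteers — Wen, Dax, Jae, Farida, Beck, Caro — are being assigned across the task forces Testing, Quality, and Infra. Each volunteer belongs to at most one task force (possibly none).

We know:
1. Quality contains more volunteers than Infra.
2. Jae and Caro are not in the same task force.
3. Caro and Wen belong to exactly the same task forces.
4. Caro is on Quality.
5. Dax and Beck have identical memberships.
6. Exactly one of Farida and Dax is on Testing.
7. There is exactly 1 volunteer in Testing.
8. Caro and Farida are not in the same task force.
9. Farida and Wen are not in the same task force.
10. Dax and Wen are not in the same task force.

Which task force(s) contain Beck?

Beck: none

From (4): Caro ∈ Quality.
(2): Jae ∉ Quality.
(3): Wen matches Caro: Wen ∉ Testing.
(3): Wen matches Caro: Wen ∈ Quality.
(8): Farida ∉ Quality.
(10): Dax ∉ Quality.
(5): Beck matches Dax: Beck ∉ Quality.
Suppose Beck ∈ Testing: no assignment then satisfies all the clues, so Beck ∉ Testing.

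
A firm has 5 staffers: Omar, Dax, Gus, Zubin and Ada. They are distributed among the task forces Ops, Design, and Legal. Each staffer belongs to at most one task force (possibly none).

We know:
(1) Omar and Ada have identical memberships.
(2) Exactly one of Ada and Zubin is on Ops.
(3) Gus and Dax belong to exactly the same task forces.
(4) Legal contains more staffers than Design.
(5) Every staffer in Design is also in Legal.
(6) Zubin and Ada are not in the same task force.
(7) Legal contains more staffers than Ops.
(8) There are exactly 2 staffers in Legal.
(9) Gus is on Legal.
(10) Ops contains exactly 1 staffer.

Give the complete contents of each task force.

Ops = {Zubin}; Design = {}; Legal = {Dax, Gus}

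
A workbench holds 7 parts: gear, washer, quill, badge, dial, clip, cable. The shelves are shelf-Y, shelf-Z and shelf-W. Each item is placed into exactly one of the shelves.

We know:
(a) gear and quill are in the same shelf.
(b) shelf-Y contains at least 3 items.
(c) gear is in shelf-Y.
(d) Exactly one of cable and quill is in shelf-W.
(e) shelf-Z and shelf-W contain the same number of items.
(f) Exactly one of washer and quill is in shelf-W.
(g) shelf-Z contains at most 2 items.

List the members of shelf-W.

shelf-W = {cable, washer}

From (c): gear ∈ shelf-Y.
(a): quill matches gear: quill ∈ shelf-Y.
(d) (exactly one): cable ∈ shelf-W.
(f) (exactly one): washer ∈ shelf-W.
Suppose badge ∈ shelf-W: no assignment then satisfies all the clues, so badge ∉ shelf-W.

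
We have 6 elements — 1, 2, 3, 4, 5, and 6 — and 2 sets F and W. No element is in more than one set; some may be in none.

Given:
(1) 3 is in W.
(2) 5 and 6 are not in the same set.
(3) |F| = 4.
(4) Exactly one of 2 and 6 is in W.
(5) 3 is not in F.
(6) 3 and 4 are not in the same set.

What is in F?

F = {1, 2, 4, 5}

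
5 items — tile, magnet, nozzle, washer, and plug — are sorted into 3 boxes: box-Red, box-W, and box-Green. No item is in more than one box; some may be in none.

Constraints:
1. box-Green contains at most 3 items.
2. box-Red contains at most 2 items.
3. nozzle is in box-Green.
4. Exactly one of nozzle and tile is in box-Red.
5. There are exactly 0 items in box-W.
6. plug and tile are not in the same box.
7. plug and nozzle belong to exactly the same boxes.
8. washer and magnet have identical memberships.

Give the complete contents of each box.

box-Red = {tile}; box-W = {}; box-Green = {nozzle, plug}

From (3): nozzle ∈ box-Green.
(4) (exactly one): tile ∈ box-Red.
(5): box-W already has 0, so the rest are out.
(6): plug ∉ box-Red.
(7): plug matches nozzle: plug ∈ box-Green.
Suppose magnet ∈ box-Red: no assignment then satisfies all the clues, so magnet ∉ box-Red.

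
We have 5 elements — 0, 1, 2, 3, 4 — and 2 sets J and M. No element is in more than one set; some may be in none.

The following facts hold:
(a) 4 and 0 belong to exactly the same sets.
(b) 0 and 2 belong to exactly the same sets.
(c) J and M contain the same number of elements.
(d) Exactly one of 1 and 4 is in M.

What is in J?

J = {3}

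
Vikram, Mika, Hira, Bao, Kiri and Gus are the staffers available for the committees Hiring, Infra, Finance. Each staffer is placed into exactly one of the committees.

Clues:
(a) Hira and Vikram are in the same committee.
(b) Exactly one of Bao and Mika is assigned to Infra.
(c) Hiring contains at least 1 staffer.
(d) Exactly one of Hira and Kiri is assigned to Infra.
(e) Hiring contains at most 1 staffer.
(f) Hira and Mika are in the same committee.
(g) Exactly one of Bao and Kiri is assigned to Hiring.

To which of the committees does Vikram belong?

Vikram: Infra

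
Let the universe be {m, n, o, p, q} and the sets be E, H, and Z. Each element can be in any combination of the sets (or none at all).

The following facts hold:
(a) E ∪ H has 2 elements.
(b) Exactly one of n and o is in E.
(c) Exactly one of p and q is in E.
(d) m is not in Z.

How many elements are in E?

2

From (d): m ∉ Z.
Suppose m ∈ E: no assignment then satisfies all the clues, so m ∉ E.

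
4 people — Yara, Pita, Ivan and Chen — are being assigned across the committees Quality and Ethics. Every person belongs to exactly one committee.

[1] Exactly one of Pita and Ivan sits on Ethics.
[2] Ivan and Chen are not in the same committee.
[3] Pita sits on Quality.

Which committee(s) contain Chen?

From (3): Pita ∈ Quality.
(1) (exactly one): Ivan ∈ Ethics.
(2): Chen ∉ Ethics.
Only one committee left: Chen ∈ Quality.

Chen: Quality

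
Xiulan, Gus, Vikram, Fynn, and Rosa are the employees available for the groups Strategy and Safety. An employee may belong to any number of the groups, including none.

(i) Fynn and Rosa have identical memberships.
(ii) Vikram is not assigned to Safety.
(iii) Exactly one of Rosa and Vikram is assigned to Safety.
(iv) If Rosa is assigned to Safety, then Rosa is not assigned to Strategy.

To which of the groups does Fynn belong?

Fynn: Safety

From (ii): Vikram ∉ Safety.
(iii) (exactly one): Rosa ∈ Safety.
(iv): Rosa ∉ Strategy.
(i): Fynn matches Rosa: Fynn ∉ Strategy.
(i): Fynn matches Rosa: Fynn ∈ Safety.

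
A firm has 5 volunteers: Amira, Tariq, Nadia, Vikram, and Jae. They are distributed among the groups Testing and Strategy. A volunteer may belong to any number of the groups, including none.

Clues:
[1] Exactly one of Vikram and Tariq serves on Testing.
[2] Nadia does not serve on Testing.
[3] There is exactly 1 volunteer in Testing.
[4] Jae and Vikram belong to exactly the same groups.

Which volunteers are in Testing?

Testing = {Tariq}

From (2): Nadia ∉ Testing.
Suppose Amira ∈ Testing: no assignment then satisfies all the clues, so Amira ∉ Testing.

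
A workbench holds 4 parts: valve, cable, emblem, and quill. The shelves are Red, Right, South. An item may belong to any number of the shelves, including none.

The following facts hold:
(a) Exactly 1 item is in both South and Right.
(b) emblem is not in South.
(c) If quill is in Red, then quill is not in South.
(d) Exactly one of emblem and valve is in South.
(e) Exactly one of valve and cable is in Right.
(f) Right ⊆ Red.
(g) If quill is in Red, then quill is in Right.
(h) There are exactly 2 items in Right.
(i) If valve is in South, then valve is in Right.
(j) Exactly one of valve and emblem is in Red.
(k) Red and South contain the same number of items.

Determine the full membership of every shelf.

Red = {quill, valve}; Right = {quill, valve}; South = {cable, valve}

From (b): emblem ∉ South.
(d) (exactly one): valve ∈ South.
(i): valve ∈ Right.
(e) (exactly one): cable ∉ Right.
(f) with valve ∈ Right: valve ∈ Red.
(j) (exactly one): emblem ∉ Red.
(f) contrapositive: emblem ∉ Right.
(h): only 2 candidates remain for Right, so all are in.
(f) with quill ∈ Right: quill ∈ Red.
(c): quill ∉ South.
Suppose cable ∈ Red: no assignment then satisfies all the clues, so cable ∉ Red.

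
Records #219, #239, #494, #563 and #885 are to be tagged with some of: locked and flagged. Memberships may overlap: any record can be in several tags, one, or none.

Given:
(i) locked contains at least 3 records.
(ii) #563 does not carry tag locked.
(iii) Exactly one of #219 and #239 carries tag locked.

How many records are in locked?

3

From (ii): #563 ∉ locked.
Suppose #494 ∉ locked: no assignment then satisfies all the clues, so #494 ∈ locked.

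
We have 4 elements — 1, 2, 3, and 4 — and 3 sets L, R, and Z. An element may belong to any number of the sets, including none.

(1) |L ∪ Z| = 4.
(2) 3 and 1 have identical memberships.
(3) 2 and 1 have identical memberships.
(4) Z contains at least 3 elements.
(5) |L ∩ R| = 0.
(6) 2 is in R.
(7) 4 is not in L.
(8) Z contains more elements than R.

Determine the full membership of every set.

L = {}; R = {1, 2, 3}; Z = {1, 2, 3, 4}

From (6): 2 ∈ R.
From (7): 4 ∉ L.
(3): 1 matches 2: 1 ∈ R.
(2): 3 matches 1: 3 ∈ R.
Suppose 1 ∈ L: no assignment then satisfies all the clues, so 1 ∉ L.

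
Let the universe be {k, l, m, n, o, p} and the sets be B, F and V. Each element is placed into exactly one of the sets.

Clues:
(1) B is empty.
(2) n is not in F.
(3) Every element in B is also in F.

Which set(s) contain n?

n: V

From (2): n ∉ F.
(1): B already has 0, so the rest are out.
Only one set left: n ∈ V.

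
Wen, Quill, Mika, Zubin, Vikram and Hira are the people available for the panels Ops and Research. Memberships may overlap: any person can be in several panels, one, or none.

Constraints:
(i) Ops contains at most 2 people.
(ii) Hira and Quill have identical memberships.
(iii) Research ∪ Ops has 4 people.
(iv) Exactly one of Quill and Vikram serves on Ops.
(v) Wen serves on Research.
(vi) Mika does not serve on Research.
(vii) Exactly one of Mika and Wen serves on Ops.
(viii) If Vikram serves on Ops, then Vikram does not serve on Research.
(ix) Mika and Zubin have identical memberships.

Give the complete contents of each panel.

Ops = {Vikram, Wen}; Research = {Hira, Quill, Wen}

From (v): Wen ∈ Research.
From (vi): Mika ∉ Research.
(ix): Zubin matches Mika: Zubin ∉ Research.
Suppose Wen ∉ Ops: no assignment then satisfies all the clues, so Wen ∈ Ops.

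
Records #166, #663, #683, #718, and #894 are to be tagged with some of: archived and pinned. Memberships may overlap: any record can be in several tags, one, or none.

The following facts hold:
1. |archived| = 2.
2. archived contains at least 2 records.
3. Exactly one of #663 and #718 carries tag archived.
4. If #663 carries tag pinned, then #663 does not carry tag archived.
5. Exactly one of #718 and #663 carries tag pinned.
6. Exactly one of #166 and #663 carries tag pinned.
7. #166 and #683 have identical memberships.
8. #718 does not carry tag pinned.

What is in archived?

archived = {#718, #894}

From (8): #718 ∉ pinned.
(5) (exactly one): #663 ∈ pinned.
(6) (exactly one): #166 ∉ pinned.
(7): #683 matches #166: #683 ∉ pinned.
(4): #663 ∉ archived.
(3) (exactly one): #718 ∈ archived.
Suppose #166 ∈ archived: no assignment then satisfies all the clues, so #166 ∉ archived.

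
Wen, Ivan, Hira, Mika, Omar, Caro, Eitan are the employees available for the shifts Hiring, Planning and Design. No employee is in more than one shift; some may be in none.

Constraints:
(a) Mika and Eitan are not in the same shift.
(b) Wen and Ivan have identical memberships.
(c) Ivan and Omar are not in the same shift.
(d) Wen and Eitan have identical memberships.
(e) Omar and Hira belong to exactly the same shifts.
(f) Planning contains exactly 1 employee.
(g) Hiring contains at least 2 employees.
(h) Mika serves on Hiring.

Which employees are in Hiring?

Hiring = {Hira, Mika, Omar}

From (h): Mika ∈ Hiring.
(a): Eitan ∉ Hiring.
(d): Wen matches Eitan: Wen ∉ Hiring.
(b): Ivan matches Wen: Ivan ∉ Hiring.
Suppose Hira ∉ Hiring: no assignment then satisfies all the clues, so Hira ∈ Hiring.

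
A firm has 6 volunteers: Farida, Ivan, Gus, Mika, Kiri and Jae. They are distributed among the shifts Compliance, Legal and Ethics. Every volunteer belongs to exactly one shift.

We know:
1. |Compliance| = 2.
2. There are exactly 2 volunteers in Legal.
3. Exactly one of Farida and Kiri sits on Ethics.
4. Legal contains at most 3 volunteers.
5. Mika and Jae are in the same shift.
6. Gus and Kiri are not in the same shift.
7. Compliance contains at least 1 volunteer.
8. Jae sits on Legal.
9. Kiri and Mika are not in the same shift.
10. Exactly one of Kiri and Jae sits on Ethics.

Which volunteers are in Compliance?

Compliance = {Farida, Gus}

From (8): Jae ∈ Legal.
(5): Mika matches Jae: Mika ∉ Compliance.
(5): Mika matches Jae: Mika ∈ Legal.
(9): Kiri ∉ Legal.
(10) (exactly one): Kiri ∈ Ethics.
(2): Legal already has 2, so the rest are out.
(3) (exactly one): Farida ∉ Ethics.
(6): Gus ∉ Ethics.
Only one shift left: Farida ∈ Compliance.
Only one shift left: Gus ∈ Compliance.
(1): Compliance already has 2, so the rest are out.
Only one shift left: Ivan ∈ Ethics.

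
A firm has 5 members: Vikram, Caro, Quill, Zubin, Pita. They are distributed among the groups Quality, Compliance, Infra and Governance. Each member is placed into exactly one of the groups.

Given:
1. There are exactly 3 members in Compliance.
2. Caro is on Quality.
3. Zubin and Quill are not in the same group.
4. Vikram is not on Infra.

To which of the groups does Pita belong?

Pita: Compliance

From (2): Caro ∈ Quality.
From (4): Vikram ∉ Infra.
Suppose Pita ∈ Quality: no assignment then satisfies all the clues, so Pita ∉ Quality.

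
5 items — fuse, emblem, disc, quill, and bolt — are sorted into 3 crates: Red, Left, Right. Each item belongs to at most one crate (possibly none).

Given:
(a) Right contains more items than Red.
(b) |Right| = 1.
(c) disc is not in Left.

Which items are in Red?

From (c): disc ∉ Left.
Suppose fuse ∈ Red: no assignment then satisfies all the clues, so fuse ∉ Red.

Red = {}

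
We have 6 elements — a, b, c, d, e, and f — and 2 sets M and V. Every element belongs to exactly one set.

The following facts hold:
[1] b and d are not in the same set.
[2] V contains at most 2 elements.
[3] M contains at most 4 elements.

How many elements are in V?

2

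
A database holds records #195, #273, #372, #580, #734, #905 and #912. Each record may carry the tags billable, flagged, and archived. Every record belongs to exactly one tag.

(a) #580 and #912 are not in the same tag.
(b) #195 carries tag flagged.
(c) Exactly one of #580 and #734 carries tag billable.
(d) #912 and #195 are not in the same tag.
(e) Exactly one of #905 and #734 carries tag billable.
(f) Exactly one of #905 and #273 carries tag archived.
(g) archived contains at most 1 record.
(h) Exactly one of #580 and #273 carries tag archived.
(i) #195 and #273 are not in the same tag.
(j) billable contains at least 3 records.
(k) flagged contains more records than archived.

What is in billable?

billable = {#372, #734, #912}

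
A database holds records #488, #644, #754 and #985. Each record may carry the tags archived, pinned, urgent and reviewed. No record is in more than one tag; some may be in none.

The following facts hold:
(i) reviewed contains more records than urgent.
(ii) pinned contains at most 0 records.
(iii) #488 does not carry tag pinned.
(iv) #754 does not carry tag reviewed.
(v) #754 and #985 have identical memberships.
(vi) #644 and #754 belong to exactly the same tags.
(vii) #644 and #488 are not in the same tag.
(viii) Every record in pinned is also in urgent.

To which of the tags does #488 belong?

#488: reviewed

From (iii): #488 ∉ pinned.
From (iv): #754 ∉ reviewed.
(ii): pinned already has 0, so the rest are out.
(v): #985 matches #754: #985 ∉ reviewed.
(vi): #644 matches #754: #644 ∉ reviewed.
Suppose #488 ∈ archived: no assignment then satisfies all the clues, so #488 ∉ archived.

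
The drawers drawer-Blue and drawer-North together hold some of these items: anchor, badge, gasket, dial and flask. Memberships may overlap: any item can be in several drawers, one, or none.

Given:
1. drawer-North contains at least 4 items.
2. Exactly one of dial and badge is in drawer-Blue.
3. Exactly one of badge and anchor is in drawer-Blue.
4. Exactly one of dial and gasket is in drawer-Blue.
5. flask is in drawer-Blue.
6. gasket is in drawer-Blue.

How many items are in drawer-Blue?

From (5): flask ∈ drawer-Blue.
From (6): gasket ∈ drawer-Blue.
(4) (exactly one): dial ∉ drawer-Blue.
(2) (exactly one): badge ∈ drawer-Blue.
(3) (exactly one): anchor ∉ drawer-Blue.

3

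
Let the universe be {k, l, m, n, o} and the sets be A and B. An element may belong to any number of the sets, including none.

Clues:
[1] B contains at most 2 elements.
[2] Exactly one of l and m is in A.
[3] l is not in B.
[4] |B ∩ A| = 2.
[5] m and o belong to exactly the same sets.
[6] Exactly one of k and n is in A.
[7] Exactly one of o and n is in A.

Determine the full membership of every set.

A = {k, m, o}; B = {m, o}

From (3): l ∉ B.
Suppose k ∉ A: no assignment then satisfies all the clues, so k ∈ A.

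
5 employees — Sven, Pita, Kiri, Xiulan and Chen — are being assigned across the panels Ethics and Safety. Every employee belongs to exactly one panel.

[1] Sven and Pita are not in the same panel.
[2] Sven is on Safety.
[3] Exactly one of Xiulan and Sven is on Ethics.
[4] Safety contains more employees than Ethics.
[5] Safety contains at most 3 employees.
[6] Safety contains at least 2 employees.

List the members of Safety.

Safety = {Chen, Kiri, Sven}

From (2): Sven ∈ Safety.
(1): Pita ∉ Safety.
(3) (exactly one): Xiulan ∈ Ethics.
Only one panel left: Pita ∈ Ethics.
Suppose Kiri ∉ Safety: no assignment then satisfies all the clues, so Kiri ∈ Safety.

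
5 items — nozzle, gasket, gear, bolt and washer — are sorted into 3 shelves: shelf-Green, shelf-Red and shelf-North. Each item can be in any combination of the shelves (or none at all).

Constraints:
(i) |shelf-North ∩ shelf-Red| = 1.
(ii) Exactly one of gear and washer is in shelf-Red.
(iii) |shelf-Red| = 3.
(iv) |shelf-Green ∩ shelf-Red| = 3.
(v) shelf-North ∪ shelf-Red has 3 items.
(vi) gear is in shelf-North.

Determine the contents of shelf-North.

shelf-North = {gear}

From (vi): gear ∈ shelf-North.
Suppose nozzle ∈ shelf-North: no assignment then satisfies all the clues, so nozzle ∉ shelf-North.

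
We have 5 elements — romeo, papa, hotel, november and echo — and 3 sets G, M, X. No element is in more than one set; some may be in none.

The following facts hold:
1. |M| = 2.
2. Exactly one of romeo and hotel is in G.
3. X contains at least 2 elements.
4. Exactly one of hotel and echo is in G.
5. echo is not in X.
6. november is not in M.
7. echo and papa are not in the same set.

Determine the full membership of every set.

G = {hotel}; M = {echo, romeo}; X = {november, papa}

From (5): echo ∉ X.
From (6): november ∉ M.
Suppose romeo ∈ G: no assignment then satisfies all the clues, so romeo ∉ G.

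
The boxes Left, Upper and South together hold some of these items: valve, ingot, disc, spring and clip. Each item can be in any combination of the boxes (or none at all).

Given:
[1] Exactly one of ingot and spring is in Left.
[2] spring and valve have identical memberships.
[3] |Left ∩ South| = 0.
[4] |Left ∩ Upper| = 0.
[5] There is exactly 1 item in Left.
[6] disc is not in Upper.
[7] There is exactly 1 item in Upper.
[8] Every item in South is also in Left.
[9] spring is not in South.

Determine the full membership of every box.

Left = {ingot}; Upper = {clip}; South = {}

From (6): disc ∉ Upper.
From (9): spring ∉ South.
(2): valve matches spring: valve ∉ South.
Suppose valve ∈ Left: no assignment then satisfies all the clues, so valve ∉ Left.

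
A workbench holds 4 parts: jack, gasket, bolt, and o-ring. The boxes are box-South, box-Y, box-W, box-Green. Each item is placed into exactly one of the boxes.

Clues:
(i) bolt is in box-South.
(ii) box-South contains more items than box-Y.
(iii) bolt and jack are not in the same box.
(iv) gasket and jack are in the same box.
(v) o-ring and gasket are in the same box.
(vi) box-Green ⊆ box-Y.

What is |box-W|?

3

From (i): bolt ∈ box-South.
(iii): jack ∉ box-South.
(iv): gasket matches jack: gasket ∉ box-South.
(v): o-ring matches gasket: o-ring ∉ box-South.
Suppose jack ∈ box-Y: no assignment then satisfies all the clues, so jack ∉ box-Y.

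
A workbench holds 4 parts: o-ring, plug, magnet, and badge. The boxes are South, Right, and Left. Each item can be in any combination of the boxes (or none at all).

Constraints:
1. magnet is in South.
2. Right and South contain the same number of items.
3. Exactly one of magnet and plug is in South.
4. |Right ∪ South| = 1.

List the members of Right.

Right = {magnet}

From (1): magnet ∈ South.
(3) (exactly one): plug ∉ South.
Suppose o-ring ∈ Right: no assignment then satisfies all the clues, so o-ring ∉ Right.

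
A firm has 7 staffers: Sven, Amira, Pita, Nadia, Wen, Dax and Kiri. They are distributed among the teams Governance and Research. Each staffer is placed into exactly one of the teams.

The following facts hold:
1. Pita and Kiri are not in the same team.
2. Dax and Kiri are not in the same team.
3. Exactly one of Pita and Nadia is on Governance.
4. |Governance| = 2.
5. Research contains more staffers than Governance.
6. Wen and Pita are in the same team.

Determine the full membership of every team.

Governance = {Kiri, Nadia}; Research = {Amira, Dax, Pita, Sven, Wen}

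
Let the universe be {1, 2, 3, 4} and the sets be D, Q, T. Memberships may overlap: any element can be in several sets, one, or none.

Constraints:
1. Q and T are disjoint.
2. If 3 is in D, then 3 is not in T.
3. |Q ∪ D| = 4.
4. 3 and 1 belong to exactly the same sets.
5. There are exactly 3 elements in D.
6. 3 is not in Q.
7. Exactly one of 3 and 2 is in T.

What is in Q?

Q = {4}

From (6): 3 ∉ Q.
(4): 1 matches 3: 1 ∉ Q.
Suppose 2 ∈ Q: no assignment then satisfies all the clues, so 2 ∉ Q.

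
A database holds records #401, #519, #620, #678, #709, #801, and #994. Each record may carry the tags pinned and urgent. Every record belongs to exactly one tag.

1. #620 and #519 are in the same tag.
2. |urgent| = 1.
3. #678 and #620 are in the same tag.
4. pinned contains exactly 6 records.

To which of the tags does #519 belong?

#519: pinned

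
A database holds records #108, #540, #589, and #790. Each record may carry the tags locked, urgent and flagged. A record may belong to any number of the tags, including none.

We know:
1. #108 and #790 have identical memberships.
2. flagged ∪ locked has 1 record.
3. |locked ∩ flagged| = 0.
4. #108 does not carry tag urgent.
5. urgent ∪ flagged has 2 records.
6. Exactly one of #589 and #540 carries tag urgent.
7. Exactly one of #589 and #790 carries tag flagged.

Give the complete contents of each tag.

locked = {}; urgent = {#540}; flagged = {#589}

From (4): #108 ∉ urgent.
(1): #790 matches #108: #790 ∉ urgent.
Suppose #108 ∈ locked: no assignment then satisfies all the clues, so #108 ∉ locked.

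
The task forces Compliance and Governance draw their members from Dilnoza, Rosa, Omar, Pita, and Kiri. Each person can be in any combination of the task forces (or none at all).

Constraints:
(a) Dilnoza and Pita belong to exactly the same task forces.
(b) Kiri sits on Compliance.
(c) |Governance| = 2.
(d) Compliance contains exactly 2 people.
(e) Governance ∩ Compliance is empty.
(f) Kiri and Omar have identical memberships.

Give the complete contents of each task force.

Compliance = {Kiri, Omar}; Governance = {Dilnoza, Pita}

From (b): Kiri ∈ Compliance.
(e) (disjoint): Kiri ∉ Governance.
(f): Omar matches Kiri: Omar ∈ Compliance.
(f): Omar matches Kiri: Omar ∉ Governance.
(d): Compliance already has 2, so the rest are out.
Suppose Dilnoza ∉ Governance: no assignment then satisfies all the clues, so Dilnoza ∈ Governance.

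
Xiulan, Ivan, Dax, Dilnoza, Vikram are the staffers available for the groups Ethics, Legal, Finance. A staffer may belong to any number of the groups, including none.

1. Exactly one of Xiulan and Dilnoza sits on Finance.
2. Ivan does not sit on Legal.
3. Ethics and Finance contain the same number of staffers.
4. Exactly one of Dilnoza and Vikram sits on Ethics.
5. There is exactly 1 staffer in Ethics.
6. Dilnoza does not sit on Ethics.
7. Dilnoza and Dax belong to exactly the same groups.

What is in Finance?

From (2): Ivan ∉ Legal.
From (6): Dilnoza ∉ Ethics.
(4) (exactly one): Vikram ∈ Ethics.
(5): Ethics already has 1, so the rest are out.
Suppose Xiulan ∉ Finance: no assignment then satisfies all the clues, so Xiulan ∈ Finance.

Finance = {Xiulan}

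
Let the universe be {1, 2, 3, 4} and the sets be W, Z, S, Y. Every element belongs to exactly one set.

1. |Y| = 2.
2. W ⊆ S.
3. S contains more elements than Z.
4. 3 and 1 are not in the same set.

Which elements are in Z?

Z = {}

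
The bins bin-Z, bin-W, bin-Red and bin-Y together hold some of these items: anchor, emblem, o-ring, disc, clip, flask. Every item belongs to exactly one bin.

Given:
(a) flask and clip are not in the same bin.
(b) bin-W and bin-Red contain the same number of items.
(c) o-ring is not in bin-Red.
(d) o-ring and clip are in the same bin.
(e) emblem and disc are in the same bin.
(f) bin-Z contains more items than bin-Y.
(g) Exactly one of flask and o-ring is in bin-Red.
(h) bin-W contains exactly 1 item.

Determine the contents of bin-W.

bin-W = {anchor}

From (c): o-ring ∉ bin-Red.
(d): clip matches o-ring: clip ∉ bin-Red.
(g) (exactly one): flask ∈ bin-Red.
Suppose anchor ∉ bin-W: no assignment then satisfies all the clues, so anchor ∈ bin-W.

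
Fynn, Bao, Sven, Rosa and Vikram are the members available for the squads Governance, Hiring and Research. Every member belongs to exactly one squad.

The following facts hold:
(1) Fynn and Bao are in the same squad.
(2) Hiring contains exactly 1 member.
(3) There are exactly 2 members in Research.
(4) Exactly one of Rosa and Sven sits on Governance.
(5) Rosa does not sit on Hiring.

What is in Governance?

Governance = {Rosa, Vikram}

From (5): Rosa ∉ Hiring.
Suppose Fynn ∈ Governance: no assignment then satisfies all the clues, so Fynn ∉ Governance.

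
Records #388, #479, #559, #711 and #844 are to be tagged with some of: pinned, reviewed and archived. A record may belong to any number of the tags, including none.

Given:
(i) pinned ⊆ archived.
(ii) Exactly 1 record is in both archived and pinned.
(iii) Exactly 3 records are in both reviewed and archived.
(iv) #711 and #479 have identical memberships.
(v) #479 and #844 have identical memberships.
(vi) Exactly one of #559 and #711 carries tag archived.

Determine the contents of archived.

archived = {#388, #479, #711, #844}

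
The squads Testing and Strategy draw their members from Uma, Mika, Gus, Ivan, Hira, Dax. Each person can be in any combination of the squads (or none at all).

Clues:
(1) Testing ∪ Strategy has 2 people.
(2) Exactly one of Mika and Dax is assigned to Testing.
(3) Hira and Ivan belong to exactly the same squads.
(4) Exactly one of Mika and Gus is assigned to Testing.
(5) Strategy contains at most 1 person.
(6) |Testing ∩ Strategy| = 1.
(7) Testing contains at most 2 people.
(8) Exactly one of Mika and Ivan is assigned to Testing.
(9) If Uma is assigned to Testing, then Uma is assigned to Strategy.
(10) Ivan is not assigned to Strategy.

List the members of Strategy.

Strategy = {Uma}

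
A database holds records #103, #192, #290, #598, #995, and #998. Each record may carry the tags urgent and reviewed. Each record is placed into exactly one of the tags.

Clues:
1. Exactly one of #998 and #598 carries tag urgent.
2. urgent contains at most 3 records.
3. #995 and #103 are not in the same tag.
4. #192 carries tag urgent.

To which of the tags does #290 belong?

From (4): #192 ∈ urgent.
Suppose #290 ∈ urgent: no assignment then satisfies all the clues, so #290 ∉ urgent.

#290: reviewed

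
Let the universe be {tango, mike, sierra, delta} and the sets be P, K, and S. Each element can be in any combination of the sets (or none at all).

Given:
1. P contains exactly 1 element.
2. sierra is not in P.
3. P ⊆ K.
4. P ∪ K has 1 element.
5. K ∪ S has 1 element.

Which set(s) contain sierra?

sierra: none

From (2): sierra ∉ P.
Suppose sierra ∈ K: no assignment then satisfies all the clues, so sierra ∉ K.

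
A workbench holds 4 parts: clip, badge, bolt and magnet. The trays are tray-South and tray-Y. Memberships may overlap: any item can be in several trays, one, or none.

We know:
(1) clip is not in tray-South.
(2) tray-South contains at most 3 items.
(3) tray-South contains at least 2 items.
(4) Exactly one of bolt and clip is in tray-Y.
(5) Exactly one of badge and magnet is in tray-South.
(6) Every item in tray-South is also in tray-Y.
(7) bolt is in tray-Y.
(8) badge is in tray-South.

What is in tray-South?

From (1): clip ∉ tray-South.
From (7): bolt ∈ tray-Y.
From (8): badge ∈ tray-South.
(4) (exactly one): clip ∉ tray-Y.
(5) (exactly one): magnet ∉ tray-South.
(6) with badge ∈ tray-South: badge ∈ tray-Y.
(3): only 2 candidates remain for tray-South, so all are in.

tray-South = {badge, bolt}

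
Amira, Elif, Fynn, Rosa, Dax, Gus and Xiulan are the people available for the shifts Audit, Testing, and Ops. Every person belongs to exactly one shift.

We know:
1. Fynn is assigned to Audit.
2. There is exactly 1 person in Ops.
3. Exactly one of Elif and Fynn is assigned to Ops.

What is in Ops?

From (1): Fynn ∈ Audit.
(3) (exactly one): Elif ∈ Ops.
(2): Ops already has 1, so the rest are out.

Ops = {Elif}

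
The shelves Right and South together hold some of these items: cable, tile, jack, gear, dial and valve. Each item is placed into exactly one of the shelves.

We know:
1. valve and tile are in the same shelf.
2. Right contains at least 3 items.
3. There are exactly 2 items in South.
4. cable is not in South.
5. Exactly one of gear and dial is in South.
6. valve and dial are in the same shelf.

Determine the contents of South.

South = {gear, jack}

From (4): cable ∉ South.
Only one shelf left: cable ∈ Right.
Suppose tile ∈ South: no assignment then satisfies all the clues, so tile ∉ South.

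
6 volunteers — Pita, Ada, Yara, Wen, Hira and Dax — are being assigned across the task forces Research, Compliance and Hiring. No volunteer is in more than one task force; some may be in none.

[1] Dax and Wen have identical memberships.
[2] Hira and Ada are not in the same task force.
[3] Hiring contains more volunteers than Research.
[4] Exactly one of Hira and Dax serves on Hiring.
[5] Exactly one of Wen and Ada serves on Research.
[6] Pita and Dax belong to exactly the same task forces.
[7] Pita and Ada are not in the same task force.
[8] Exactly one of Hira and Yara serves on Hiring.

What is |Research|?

1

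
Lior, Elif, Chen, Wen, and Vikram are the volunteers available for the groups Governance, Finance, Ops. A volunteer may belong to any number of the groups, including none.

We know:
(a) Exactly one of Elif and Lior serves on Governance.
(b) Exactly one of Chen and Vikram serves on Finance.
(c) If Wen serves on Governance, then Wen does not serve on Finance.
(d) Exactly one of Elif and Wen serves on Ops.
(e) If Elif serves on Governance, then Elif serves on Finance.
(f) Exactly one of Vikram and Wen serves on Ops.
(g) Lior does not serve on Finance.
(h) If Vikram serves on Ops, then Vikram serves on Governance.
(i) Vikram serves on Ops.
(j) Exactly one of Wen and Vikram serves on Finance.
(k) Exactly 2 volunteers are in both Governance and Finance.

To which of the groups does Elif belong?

Elif: Finance, Governance, Ops

From (g): Lior ∉ Finance.
From (i): Vikram ∈ Ops.
(f) (exactly one): Wen ∉ Ops.
(h): Vikram ∈ Governance.
(d) (exactly one): Elif ∈ Ops.
Suppose Elif ∉ Governance: no assignment then satisfies all the clues, so Elif ∈ Governance.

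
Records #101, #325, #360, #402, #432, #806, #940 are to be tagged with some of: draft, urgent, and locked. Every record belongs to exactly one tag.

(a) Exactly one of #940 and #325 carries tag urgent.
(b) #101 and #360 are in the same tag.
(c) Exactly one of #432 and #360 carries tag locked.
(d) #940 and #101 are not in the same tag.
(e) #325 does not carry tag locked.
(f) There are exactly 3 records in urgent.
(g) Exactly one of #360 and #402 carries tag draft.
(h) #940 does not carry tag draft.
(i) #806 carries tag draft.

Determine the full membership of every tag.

draft = {#402, #806}; urgent = {#101, #325, #360}; locked = {#432, #940}

From (e): #325 ∉ locked.
From (h): #940 ∉ draft.
From (i): #806 ∈ draft.
Suppose #101 ∈ draft: no assignment then satisfies all the clues, so #101 ∉ draft.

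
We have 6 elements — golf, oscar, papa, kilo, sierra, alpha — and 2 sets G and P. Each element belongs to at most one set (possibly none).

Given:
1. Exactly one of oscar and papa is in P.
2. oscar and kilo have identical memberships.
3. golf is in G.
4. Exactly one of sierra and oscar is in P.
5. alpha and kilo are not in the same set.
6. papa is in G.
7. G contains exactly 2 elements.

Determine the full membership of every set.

G = {golf, papa}; P = {kilo, oscar}

From (3): golf ∈ G.
From (6): papa ∈ G.
(1) (exactly one): oscar ∈ P.
(2): kilo matches oscar: kilo ∉ G.
(2): kilo matches oscar: kilo ∈ P.
(4) (exactly one): sierra ∉ P.
(5): alpha ∉ P.
(7): G already has 2, so the rest are out.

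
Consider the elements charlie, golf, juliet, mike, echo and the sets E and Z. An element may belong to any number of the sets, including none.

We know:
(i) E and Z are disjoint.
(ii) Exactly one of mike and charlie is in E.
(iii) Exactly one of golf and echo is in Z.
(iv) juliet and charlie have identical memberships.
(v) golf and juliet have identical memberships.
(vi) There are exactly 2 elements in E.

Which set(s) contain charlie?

charlie: Z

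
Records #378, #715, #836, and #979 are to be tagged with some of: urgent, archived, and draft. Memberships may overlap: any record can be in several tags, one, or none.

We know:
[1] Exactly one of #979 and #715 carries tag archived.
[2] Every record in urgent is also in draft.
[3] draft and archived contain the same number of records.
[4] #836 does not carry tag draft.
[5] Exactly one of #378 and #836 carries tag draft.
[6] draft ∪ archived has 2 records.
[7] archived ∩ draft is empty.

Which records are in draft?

draft = {#378}

From (4): #836 ∉ draft.
(2) contrapositive: #836 ∉ urgent.
(5) (exactly one): #378 ∈ draft.
(7) (disjoint): #378 ∉ archived.
Suppose #715 ∈ draft: no assignment then satisfies all the clues, so #715 ∉ draft.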